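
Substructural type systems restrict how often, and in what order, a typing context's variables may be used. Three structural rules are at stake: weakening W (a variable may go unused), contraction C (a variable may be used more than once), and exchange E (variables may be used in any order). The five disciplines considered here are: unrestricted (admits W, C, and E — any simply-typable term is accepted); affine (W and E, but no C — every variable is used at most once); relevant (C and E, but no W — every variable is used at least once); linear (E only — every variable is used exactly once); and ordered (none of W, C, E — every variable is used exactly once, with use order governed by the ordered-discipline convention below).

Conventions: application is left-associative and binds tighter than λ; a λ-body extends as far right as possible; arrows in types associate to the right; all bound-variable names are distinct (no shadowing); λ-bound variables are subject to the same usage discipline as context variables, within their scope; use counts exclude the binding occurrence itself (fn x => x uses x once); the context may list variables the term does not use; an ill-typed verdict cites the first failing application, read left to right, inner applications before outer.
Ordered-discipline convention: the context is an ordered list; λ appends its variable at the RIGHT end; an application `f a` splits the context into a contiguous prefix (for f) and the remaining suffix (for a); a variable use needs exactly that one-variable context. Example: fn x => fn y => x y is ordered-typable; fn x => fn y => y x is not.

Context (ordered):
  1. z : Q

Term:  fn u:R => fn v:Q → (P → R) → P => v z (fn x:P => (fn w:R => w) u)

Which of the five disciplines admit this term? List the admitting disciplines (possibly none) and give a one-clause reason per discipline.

admitting disciplines: affine, unrestricted
use counts: z: 1×, u (λ-bound): 1×, v (λ-bound): 1×, x (λ-bound): 0×, w (λ-bound): 1×
order of uses: v, z, w, u
typing: ✓ — R → (Q → (P → R) → P) → P
ordered: ✗, x left unused
linear: ✗, x left unused
affine: ✓, no duplicate uses among z, u, v, x, w
relevant: ✗, x left unused
unrestricted: ✓, typability at R → (Q → (P → R) → P) → P is all that's needed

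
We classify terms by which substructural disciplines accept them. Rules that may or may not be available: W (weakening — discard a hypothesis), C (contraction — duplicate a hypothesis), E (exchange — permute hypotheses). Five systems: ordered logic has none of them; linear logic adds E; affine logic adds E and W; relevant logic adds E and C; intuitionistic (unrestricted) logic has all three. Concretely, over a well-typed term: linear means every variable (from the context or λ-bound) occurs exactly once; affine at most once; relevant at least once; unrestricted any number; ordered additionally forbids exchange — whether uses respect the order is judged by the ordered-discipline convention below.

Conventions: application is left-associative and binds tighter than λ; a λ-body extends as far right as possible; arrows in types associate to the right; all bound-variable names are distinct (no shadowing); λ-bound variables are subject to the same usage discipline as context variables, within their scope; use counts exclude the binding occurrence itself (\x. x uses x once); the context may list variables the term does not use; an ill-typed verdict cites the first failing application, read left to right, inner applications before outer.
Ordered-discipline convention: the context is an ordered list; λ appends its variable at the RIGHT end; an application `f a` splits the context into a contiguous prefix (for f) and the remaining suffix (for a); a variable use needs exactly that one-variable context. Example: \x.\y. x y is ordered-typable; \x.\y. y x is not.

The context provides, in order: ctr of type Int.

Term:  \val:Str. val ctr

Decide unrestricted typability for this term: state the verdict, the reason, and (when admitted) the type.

no — a type mismatch blocks all five
counts: ctr ×1, val (bound) ×1
left-to-right use order: val, ctr
typing: ill-typed: applying a non-function (Str)
across the five disciplines: ordered ✗; linear ✗; affine ✗; relevant ✗; unrestricted ✗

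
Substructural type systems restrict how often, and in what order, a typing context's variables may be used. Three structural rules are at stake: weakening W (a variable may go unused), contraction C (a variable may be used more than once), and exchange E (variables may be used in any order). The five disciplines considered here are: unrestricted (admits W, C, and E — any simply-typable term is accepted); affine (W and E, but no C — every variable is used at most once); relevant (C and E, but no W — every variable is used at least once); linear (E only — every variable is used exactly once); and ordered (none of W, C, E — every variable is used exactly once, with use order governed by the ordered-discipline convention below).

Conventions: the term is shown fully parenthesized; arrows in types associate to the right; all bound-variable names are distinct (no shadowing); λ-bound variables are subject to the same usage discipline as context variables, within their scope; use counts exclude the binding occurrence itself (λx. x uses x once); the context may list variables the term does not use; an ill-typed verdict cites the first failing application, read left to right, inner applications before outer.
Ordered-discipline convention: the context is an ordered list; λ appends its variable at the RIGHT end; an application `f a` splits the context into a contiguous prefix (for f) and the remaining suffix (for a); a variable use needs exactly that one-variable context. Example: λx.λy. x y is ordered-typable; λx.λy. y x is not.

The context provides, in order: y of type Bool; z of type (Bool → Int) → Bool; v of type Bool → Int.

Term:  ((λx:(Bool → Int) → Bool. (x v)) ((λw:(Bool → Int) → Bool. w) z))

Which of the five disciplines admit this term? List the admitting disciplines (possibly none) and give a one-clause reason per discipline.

accepted by: affine, unrestricted
usage: y: 0×; z: 1×; v: 1×; x (bound): 1×; w (bound): 1×
use order (left to right): x, v, w, z
typing: well-typed — term : Bool
ordered: ✗, y left unused
linear: ✗, y left unused
affine: ✓, y, z, v, x, w: no repeats, contraction unneeded
relevant: ✗, y left unused
unrestricted: ✓, simply typable at Bool; W, C, E all held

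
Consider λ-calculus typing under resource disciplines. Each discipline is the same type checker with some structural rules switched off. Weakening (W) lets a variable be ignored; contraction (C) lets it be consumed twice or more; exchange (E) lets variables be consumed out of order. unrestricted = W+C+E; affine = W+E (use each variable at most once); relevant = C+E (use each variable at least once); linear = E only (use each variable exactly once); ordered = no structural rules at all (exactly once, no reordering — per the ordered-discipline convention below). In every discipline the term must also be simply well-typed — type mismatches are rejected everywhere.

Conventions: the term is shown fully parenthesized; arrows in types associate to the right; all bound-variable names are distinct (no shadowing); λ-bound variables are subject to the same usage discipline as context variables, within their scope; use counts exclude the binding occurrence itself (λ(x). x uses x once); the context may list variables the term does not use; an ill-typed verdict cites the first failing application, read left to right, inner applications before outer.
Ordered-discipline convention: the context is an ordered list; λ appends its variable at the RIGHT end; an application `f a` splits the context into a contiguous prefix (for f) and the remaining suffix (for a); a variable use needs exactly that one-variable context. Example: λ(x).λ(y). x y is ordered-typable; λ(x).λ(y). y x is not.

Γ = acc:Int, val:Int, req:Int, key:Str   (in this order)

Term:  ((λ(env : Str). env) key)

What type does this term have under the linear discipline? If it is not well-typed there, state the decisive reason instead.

not well-typed under linear — needs weakening: acc, val, req unused
usage: acc=0, val=0, req=0, key=1, env [bound]=1
left-to-right use order: env, key
typing: well-typed at Str
across the five disciplines: ordered ✗; linear ✗; affine ✓; relevant ✗; unrestricted ✓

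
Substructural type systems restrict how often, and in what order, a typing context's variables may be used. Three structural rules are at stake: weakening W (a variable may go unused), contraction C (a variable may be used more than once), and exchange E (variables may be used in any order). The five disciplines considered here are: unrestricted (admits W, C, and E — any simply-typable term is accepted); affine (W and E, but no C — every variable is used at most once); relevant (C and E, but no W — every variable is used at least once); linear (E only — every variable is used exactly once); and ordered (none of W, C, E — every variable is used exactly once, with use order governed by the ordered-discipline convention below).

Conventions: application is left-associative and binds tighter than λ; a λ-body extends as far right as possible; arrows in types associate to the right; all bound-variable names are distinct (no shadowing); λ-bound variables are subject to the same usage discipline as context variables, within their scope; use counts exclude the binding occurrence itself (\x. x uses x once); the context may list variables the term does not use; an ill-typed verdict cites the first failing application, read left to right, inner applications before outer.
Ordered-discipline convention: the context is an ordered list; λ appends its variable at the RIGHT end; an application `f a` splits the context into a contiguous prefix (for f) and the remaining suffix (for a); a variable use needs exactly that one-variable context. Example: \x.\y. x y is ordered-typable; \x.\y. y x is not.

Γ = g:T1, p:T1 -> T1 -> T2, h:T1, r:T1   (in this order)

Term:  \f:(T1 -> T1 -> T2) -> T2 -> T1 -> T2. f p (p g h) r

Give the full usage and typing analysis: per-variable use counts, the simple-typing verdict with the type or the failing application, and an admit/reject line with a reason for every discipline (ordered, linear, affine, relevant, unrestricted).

variable uses: g ×1; p ×2; h ×1; r ×1; f (λ-bound) ×1
uses in reading order: f, p, p, g, h, r
typing: the term checks, with type ((T1 -> T1 -> T2) -> T2 -> T1 -> T2) -> T2
ordered ✗ (p ×2 used more than once (contraction))
linear ✗ (p ×2 used more than once (contraction))
affine ✗ (p ×2 used more than once (contraction))
relevant ✓ (none of g, p, h, r, f goes unused)
unrestricted ✓ (well-typed at ((T1 -> T1 -> T2) -> T2 -> T1 -> T2) -> T2; no restrictions here)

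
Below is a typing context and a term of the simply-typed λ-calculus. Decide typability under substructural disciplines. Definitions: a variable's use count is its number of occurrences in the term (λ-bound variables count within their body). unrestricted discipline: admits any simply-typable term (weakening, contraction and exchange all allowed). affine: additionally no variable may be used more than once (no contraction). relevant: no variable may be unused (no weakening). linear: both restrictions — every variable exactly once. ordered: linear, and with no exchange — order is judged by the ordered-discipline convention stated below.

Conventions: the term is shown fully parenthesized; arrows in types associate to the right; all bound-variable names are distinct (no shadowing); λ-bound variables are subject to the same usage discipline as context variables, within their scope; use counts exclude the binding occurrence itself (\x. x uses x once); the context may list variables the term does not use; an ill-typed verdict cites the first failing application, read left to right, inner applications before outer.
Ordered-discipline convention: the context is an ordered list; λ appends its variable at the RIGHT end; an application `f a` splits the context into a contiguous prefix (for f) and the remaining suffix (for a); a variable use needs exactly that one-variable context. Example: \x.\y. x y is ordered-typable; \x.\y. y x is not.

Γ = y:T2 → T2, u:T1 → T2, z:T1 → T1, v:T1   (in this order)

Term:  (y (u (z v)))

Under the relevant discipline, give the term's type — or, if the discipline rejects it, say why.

term : T2
variable uses: y: 1×; u: 1×; z: 1×; v: 1×
use order (left to right): y, u, z, v
typing: well-typed at T2
all disciplines: ordered ✓; linear ✓; affine ✓; relevant ✓; unrestricted ✓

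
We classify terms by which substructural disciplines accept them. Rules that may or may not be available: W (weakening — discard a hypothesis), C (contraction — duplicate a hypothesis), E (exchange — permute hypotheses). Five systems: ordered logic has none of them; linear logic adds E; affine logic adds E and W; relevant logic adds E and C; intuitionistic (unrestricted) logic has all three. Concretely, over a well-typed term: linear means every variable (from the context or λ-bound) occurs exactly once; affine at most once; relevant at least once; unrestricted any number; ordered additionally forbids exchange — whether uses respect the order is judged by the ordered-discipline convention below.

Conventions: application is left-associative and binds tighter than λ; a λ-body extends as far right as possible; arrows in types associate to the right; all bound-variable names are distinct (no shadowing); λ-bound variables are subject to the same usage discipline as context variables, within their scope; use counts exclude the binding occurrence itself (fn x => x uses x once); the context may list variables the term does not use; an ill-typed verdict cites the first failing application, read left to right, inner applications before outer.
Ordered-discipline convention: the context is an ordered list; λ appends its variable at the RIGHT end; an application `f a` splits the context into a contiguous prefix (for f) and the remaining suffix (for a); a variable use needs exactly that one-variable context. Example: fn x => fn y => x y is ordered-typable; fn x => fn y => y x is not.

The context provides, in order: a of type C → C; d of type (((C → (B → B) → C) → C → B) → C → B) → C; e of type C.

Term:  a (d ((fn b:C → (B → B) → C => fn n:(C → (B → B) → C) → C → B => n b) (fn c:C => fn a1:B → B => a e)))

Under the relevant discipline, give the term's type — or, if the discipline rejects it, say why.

not well-typed under relevant — unused: c, a1 — weakening required
use counts: a=2; d=1; e=1; b (λ-bound)=1; n (λ-bound)=1; c (λ-bound)=0; a1 (λ-bound)=0
uses in reading order: a, d, n, b, a, e
typing: well-typed — term : C
summary: ordered ✗; linear ✗; affine ✗; relevant ✗; unrestricted ✓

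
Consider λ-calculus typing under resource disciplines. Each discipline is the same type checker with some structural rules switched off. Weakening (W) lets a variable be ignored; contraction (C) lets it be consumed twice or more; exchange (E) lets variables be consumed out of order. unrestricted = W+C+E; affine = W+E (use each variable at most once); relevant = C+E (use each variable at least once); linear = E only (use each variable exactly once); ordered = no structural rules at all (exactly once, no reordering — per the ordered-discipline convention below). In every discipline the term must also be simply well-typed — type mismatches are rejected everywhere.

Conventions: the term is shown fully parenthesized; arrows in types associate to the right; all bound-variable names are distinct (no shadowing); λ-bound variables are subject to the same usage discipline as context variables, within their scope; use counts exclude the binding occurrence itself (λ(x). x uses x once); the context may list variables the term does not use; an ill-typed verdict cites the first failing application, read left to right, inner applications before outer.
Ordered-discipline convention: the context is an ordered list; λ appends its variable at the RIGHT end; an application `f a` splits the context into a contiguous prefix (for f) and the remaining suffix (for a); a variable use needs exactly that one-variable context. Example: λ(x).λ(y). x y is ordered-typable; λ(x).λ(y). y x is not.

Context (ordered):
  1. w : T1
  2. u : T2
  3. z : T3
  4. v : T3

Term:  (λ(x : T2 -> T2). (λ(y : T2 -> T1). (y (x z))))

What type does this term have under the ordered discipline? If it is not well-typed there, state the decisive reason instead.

not well-typed under ordered — fails simple typing
use counts: w: 0, u: 0, z: 1, v: 0, x [bound]: 1, y [bound]: 1
uses in reading order: y, x, z
typing: ill-typed: an argument T3 mismatches the expected T2
all disciplines: ordered ✗ · linear ✗ · affine ✗ · relevant ✗ · unrestricted ✗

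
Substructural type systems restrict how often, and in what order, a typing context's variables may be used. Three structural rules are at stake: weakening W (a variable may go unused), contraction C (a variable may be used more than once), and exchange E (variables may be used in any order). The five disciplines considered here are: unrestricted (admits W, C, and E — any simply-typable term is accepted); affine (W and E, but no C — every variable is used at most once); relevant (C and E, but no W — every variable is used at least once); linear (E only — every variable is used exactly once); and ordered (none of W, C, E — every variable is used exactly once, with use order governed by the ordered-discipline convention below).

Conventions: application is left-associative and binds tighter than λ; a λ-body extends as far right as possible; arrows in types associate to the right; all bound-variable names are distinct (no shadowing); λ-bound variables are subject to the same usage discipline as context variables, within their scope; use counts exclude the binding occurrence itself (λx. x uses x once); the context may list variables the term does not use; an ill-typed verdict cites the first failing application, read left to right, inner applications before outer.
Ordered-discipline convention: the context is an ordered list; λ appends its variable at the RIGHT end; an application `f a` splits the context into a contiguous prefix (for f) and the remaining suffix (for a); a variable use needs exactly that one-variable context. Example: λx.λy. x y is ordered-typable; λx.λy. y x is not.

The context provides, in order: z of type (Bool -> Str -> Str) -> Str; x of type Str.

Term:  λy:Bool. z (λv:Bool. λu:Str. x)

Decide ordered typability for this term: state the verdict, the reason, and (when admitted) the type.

no — y, v, u never used (weakening)
counts: z=1, x=1, y (λ-bound)=0, v (λ-bound)=0, u (λ-bound)=0
uses in reading order: z, x
typing: well-typed at Bool -> Str
across the five disciplines: ordered ✗; linear ✗; affine ✓; relevant ✗; unrestricted ✓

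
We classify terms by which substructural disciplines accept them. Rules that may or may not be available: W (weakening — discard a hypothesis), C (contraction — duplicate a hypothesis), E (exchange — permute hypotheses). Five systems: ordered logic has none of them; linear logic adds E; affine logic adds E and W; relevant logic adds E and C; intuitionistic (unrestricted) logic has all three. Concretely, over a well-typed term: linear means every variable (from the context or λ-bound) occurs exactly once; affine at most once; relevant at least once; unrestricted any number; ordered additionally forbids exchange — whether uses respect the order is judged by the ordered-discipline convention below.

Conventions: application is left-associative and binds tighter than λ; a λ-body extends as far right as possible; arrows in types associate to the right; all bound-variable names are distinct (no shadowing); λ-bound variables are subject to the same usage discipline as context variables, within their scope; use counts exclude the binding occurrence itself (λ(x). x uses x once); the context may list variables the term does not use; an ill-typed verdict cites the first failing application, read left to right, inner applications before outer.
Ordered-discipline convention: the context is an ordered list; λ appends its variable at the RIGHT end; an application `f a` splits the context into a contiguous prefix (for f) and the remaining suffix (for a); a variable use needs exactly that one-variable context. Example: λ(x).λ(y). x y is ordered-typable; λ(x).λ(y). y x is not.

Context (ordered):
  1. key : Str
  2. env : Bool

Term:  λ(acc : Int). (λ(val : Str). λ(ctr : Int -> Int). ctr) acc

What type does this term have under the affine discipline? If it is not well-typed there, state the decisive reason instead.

not well-typed under affine — the type mismatch rejects it
counts: key: 0, env: 0, acc [bound]: 1, val [bound]: 0, ctr [bound]: 1
use order (left to right): ctr, acc
typing: ill-typed: a function awaiting Str gets Int
all disciplines: ordered ✗ · linear ✗ · affine ✗ · relevant ✗ · unrestricted ✗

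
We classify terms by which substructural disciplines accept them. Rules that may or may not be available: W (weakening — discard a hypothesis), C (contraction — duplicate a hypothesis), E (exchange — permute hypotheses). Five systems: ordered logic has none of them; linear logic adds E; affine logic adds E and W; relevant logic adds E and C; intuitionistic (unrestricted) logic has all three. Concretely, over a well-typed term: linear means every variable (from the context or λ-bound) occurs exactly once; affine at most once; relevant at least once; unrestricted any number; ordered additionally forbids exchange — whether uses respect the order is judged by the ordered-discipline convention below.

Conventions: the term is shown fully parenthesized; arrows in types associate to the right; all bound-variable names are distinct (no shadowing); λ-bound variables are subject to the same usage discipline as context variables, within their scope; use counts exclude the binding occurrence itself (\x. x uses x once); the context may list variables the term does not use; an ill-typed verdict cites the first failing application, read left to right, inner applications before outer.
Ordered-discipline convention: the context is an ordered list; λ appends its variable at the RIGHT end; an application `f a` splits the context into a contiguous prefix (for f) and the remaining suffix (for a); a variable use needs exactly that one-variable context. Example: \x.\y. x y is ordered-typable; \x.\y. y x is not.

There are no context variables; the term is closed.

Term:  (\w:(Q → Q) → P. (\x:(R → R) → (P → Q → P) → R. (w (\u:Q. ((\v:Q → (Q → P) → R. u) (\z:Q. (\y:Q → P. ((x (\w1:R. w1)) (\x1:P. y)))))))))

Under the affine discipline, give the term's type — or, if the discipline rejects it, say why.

term : ((Q → Q) → P) → ((R → R) → (P → Q → P) → R) → P
use counts: w (bound)=1, x (bound)=1, u (bound)=1, v (bound)=0, z (bound)=0, y (bound)=1, w1 (bound)=1, x1 (bound)=0
use order (left to right): w, u, x, w1, y
typing: well-typed at ((Q → Q) → P) → ((R → R) → (P → Q → P) → R) → P
per-discipline verdicts: ordered ✗; linear ✗; affine ✓; relevant ✗; unrestricted ✓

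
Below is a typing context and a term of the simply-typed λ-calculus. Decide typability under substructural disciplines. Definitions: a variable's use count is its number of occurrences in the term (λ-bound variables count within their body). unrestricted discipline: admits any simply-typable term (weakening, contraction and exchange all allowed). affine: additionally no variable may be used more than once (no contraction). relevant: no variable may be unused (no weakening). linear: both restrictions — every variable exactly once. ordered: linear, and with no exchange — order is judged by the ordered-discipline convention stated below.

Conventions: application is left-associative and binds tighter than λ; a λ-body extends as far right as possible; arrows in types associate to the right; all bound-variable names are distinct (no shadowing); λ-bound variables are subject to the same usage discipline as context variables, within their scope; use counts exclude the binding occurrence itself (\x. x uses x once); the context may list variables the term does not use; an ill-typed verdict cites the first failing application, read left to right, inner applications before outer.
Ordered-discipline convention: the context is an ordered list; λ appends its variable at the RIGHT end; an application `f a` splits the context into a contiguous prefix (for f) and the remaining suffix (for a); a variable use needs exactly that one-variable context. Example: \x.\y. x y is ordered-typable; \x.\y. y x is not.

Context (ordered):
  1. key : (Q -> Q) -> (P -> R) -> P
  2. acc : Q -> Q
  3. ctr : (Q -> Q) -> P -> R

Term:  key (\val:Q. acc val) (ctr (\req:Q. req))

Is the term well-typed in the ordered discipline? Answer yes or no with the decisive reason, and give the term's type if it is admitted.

yes — key, acc, ctr, val, req: once each, no exchange needed; term : P
variable uses: key=1, acc=1, ctr=1, val [bound]=1, req [bound]=1
order of uses: key, acc, val, ctr, req
typing: well-typed — term : P
summary: ordered ✓; linear ✓; affine ✓; relevant ✓; unrestricted ✓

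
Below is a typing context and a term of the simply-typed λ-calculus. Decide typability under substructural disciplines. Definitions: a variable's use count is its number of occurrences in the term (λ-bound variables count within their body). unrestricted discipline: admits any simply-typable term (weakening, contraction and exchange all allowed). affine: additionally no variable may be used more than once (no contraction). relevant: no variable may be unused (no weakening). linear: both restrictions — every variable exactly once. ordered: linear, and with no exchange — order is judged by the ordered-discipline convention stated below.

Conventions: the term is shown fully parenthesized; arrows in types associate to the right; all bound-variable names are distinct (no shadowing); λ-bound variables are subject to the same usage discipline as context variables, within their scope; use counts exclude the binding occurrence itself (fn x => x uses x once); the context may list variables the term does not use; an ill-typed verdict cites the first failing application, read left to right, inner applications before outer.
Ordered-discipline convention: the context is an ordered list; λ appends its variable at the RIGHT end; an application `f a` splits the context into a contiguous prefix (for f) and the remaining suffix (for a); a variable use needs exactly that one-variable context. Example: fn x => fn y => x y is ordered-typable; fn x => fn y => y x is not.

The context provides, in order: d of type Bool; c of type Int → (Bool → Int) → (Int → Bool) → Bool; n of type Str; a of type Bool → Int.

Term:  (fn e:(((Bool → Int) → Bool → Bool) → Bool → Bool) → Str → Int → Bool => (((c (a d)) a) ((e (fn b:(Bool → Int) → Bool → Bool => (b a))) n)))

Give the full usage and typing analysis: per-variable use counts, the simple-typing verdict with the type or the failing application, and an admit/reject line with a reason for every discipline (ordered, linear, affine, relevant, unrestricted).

counts: d=1, c=1, n=1, a=3, e (λ-bound)=1, b (λ-bound)=1
order of uses: c, a, d, a, e, b, a, n
typing: ✓ — ((((Bool → Int) → Bool → Bool) → Bool → Bool) → Str → Int → Bool) → Bool
ordered: ✗, a ×3 used more than once (contraction)
linear: ✗, a ×3 used more than once (contraction)
affine: ✗, a ×3 used more than once (contraction)
relevant: ✓, at least one use each (d, c, n, a, e, b)
unrestricted: ✓, typability at ((((Bool → Int) → Bool → Bool) → Bool → Bool) → Str → Int → Bool) → Bool is all that's needed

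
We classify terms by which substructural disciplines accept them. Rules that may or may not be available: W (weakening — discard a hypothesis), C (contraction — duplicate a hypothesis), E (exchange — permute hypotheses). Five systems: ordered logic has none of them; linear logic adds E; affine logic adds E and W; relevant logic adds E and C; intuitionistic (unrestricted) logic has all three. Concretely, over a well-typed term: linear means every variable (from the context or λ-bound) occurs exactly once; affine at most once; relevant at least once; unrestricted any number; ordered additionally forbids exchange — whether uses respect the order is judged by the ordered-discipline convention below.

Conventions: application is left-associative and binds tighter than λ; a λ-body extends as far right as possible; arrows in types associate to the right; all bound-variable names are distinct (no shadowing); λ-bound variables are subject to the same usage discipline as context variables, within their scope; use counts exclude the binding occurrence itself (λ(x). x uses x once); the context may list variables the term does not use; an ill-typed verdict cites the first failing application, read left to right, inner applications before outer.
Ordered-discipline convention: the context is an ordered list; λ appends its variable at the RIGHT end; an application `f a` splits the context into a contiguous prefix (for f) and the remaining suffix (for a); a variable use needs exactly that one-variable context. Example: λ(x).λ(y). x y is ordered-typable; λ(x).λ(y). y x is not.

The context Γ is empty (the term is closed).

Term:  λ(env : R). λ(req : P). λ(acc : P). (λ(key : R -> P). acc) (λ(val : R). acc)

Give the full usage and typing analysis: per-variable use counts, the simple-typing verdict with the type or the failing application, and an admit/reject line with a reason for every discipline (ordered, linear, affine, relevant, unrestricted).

use counts: env (bound): 0; req (bound): 0; acc (bound): 2; key (bound): 0; val (bound): 0
left-to-right use order: acc, acc
typing: ✓ — R -> P -> P -> P
ordered: ✗ — acc ×2 used more than once (contraction); env, req, key, val never used (weakening)
linear: ✗ — acc ×2 used more than once (contraction); env, req, key, val never used (weakening)
affine: ✗ — acc ×2 used more than once (contraction)
relevant: ✗ — env, req, key, val never used (weakening)
unrestricted: ✓ — well-typed at R -> P -> P -> P; no restrictions here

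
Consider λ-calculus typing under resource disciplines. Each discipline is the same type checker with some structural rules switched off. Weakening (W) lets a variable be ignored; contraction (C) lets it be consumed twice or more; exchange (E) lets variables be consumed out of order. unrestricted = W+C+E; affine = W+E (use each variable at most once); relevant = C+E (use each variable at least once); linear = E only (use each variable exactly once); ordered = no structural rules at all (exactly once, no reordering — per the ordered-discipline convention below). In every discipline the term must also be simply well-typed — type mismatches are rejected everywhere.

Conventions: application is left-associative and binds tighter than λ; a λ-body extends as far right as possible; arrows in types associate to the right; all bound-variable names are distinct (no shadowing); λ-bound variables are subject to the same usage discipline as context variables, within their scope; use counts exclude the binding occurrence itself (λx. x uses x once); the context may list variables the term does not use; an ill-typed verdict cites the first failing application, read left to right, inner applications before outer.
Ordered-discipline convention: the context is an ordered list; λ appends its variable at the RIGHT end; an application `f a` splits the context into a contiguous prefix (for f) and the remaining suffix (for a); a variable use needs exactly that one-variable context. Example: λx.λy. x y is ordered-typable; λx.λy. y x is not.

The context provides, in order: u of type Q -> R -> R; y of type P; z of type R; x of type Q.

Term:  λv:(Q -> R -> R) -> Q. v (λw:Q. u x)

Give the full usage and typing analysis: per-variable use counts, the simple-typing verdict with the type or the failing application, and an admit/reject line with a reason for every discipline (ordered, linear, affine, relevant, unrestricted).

use counts: u: 1×; y: 0×; z: 0×; x: 1×; v (bound): 1×; w (bound): 0×
order of uses: v, u, x
typing: the term checks, with type ((Q -> R -> R) -> Q) -> Q
ordered: ✗ — y, z, w never used (weakening)
linear: ✗ — y, z, w never used (weakening)
affine: ✓ — at most one use each (u, y, z, x, v, w)
relevant: ✗ — y, z, w never used (weakening)
unrestricted: ✓ — simply typable at ((Q -> R -> R) -> Q) -> Q; W, C, E all held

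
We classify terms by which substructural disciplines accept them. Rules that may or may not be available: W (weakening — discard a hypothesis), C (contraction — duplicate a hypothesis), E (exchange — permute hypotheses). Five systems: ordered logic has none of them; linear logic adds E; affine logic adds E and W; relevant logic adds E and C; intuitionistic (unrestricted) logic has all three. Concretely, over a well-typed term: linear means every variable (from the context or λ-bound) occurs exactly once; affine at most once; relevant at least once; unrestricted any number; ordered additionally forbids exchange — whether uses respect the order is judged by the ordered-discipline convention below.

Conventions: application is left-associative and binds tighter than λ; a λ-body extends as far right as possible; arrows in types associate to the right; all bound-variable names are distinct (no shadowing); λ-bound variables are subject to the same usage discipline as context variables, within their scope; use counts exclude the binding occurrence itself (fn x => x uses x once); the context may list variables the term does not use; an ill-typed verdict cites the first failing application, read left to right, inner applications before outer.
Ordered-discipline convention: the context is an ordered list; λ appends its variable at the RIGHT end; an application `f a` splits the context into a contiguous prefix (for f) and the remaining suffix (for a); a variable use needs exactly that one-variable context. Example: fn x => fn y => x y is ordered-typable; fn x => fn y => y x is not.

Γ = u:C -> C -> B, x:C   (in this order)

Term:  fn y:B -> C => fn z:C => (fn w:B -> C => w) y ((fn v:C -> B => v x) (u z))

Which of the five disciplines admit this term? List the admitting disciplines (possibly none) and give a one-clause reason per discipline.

admitted in: linear, affine, relevant, unrestricted
counts: u ×1, x ×1, y (bound) ×1, z (bound) ×1, w (bound) ×1, v (bound) ×1
order of uses: w, y, v, x, u, z
typing: ✓ — (B -> C) -> C -> C
ordered: ✗ — use order w, y, v, x, u, z needs exchange
linear: ✓ — single use per variable (u, x, y, z, w, v)
affine: ✓ — u, x, y, z, w, v: no repeats, contraction unneeded
relevant: ✓ — none of u, x, y, z, w, v goes unused
unrestricted: ✓ — well-typed at (B -> C) -> C -> C; no restrictions here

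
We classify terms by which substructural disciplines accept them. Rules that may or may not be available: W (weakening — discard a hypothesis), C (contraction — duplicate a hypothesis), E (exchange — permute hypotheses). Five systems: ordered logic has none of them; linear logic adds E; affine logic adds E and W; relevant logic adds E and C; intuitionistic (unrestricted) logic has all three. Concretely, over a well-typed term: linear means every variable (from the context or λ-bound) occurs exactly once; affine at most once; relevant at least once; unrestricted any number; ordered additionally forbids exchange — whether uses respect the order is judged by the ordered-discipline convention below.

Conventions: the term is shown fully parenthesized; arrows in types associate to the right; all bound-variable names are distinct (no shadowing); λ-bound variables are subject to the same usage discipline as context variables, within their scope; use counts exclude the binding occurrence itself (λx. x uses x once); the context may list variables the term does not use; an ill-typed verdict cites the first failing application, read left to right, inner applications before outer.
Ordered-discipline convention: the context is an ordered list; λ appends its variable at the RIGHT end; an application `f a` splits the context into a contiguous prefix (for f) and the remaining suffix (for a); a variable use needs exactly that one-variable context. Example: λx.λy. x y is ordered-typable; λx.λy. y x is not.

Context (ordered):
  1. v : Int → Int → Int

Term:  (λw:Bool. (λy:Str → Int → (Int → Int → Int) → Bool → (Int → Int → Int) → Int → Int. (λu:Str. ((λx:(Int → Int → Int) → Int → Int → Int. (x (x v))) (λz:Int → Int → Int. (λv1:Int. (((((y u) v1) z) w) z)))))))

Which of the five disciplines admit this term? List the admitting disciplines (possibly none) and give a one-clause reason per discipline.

accepted by: relevant, unrestricted
variable uses: v: 1×; w (λ-bound): 1×; y (λ-bound): 1×; u (λ-bound): 1×; x (λ-bound): 2×; z (λ-bound): 2×; v1 (λ-bound): 1×
order of uses: x, x, v, y, u, v1, z, w, z
typing: ✓ — Bool → (Str → Int → (Int → Int → Int) → Bool → (Int → Int → Int) → Int → Int) → Str → Int → Int → Int
ordered ✗ (needs contraction — x ×2, z ×2)
linear ✗ (needs contraction — x ×2, z ×2)
affine ✗ (needs contraction — x ×2, z ×2)
relevant ✓ (none of v, w, y, u, x, z, v1 goes unused)
unrestricted ✓ (typability at Bool → (Str → Int → (Int → Int → Int) → Bool → (Int → Int → Int) → Int → Int) → Str → Int → Int → Int is all that's needed)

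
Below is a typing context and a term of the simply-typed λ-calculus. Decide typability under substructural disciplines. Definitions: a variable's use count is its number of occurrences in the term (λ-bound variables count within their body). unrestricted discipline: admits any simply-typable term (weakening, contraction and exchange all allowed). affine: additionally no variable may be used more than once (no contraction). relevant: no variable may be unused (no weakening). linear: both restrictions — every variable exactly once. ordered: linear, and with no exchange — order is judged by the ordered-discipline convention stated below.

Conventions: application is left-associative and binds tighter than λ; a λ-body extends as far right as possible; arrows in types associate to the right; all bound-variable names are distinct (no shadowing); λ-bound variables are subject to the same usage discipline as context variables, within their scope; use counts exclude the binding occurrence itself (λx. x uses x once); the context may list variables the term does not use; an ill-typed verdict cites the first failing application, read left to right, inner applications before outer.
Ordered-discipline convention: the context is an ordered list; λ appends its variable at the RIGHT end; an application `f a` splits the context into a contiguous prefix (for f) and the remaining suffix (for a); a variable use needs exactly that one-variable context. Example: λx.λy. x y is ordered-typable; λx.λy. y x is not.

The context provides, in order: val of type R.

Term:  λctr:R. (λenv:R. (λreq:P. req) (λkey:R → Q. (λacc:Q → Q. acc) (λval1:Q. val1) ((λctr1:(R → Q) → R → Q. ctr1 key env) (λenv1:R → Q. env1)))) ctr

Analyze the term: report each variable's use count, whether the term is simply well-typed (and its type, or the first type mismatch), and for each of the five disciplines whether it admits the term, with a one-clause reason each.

counts: val: 0×, ctr (bound): 1×, env (bound): 1×, req (bound): 1×, key (bound): 1×, acc (bound): 1×, val1 (bound): 1×, ctr1 (bound): 1×, env1 (bound): 1×
use order (left to right): req, acc, val1, ctr1, key, env, env1, ctr
typing: ill-typed: argument of type (R → Q) → Q where P is required
ordered ✗ (fails simple typing)
linear ✗ (a type mismatch blocks all five)
affine ✗ (the type mismatch rejects it)
relevant ✗ (not simply typable)
unrestricted ✗ (fails simple typing)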